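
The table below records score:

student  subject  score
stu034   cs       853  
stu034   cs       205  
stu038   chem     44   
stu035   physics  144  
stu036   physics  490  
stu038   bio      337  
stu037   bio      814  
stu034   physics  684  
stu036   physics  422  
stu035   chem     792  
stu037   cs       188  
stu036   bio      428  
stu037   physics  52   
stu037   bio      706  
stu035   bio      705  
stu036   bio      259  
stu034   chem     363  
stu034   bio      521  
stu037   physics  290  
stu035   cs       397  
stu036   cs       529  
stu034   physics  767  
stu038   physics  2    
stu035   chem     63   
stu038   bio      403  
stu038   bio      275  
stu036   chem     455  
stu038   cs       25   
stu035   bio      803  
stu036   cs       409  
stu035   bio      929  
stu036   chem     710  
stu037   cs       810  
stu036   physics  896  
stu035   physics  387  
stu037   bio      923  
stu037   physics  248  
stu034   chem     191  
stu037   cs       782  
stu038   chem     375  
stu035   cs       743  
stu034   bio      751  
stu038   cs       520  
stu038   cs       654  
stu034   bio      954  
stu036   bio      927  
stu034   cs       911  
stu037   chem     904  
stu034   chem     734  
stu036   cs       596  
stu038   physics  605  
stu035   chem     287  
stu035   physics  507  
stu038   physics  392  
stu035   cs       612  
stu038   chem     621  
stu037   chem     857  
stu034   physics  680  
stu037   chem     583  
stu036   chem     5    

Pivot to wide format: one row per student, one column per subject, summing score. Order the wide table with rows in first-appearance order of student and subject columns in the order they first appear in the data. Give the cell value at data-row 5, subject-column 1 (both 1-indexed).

1780

With rows in first-appearance order of student, row 5 is student=stu037. subject columns in first-appearance order: cs, chem, physics, bio; column 1 is cs.
Long rows with student=stu037, subject=cs: 188 + 810 + 782 = 1780.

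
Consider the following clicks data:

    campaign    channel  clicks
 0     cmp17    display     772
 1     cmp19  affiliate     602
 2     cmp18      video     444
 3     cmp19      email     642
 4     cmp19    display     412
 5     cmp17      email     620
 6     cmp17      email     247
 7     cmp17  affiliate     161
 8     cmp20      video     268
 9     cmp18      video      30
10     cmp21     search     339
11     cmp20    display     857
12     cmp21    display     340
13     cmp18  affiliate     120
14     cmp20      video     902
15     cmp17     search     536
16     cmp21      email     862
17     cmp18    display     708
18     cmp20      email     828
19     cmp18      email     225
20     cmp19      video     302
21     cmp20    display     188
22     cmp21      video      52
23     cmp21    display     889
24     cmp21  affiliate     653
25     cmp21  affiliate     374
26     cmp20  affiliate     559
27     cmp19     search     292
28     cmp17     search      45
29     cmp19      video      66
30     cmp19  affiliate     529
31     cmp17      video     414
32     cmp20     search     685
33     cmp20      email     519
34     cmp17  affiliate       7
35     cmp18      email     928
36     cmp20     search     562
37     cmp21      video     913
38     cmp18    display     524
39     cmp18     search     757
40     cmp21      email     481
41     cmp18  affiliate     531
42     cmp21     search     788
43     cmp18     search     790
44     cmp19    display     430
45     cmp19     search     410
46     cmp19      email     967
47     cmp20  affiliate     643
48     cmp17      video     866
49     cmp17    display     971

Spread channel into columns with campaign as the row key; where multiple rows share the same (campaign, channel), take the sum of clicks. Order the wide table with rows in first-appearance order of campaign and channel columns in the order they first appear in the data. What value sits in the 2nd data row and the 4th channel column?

1609

With rows in first-appearance order of campaign, row 2 is campaign=cmp19. channel columns in first-appearance order: display, affiliate, video, email, search; column 4 is email.
Long rows with campaign=cmp19, channel=email: 642 + 967 = 1609.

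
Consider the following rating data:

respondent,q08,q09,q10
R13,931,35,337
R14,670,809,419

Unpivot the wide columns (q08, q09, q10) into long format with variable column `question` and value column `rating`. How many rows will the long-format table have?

2 respondent values × 3 melted columns = 6 rows.

6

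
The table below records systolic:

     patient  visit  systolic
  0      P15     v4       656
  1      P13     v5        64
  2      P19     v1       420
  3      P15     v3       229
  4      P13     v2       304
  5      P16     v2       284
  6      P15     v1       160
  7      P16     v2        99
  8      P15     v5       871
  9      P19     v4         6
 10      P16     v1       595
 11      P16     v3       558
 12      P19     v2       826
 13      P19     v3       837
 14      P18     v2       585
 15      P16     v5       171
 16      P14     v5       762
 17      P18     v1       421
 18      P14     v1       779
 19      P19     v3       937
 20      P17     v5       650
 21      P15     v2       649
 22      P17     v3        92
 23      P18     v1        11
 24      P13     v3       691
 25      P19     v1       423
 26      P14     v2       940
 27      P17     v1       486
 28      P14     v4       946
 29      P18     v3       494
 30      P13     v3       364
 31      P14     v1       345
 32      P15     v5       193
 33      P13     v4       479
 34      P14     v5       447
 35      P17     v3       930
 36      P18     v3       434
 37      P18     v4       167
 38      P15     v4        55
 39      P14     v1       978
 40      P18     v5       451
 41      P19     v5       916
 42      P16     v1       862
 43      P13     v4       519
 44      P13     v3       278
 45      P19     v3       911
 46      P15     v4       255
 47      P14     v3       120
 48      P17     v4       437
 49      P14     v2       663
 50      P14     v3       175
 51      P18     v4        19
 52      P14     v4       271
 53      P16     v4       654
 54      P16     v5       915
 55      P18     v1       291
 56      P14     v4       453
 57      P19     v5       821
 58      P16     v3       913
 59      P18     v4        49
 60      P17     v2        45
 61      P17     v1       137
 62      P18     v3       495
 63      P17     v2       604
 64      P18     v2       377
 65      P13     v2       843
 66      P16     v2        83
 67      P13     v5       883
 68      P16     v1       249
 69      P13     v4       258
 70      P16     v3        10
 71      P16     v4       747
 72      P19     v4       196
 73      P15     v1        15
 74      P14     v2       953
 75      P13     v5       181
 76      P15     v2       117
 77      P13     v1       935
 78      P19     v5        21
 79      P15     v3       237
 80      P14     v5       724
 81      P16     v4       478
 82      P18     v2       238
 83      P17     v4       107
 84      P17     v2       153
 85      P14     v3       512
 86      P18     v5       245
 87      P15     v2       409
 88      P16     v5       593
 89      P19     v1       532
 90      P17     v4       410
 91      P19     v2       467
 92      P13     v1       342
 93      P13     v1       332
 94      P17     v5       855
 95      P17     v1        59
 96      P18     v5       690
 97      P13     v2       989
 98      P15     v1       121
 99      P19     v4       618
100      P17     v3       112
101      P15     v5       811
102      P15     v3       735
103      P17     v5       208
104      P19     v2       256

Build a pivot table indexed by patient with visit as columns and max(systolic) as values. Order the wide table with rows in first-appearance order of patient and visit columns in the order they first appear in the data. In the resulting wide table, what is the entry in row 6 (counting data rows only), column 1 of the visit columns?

946

With rows in first-appearance order of patient, row 6 is patient=P14. visit columns in first-appearance order: v4, v5, v1, v3, v2; column 1 is v4.
Long rows with patient=P14, visit=v4: max(946, 271, 453) = 946.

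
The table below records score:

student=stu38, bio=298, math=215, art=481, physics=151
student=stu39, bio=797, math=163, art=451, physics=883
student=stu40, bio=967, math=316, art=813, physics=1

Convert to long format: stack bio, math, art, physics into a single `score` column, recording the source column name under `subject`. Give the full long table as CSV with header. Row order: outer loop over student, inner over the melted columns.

Each (student, column) pair becomes one row: 3 × 4 = 12 rows.
For example, (stu38, bio) → score=298.

student,subject,score
stu38,bio,298
stu38,math,215
stu38,art,481
stu38,physics,151
stu39,bio,797
stu39,math,163
stu39,art,451
stu39,physics,883
stu40,bio,967
stu40,math,316
stu40,art,813
stu40,physics,1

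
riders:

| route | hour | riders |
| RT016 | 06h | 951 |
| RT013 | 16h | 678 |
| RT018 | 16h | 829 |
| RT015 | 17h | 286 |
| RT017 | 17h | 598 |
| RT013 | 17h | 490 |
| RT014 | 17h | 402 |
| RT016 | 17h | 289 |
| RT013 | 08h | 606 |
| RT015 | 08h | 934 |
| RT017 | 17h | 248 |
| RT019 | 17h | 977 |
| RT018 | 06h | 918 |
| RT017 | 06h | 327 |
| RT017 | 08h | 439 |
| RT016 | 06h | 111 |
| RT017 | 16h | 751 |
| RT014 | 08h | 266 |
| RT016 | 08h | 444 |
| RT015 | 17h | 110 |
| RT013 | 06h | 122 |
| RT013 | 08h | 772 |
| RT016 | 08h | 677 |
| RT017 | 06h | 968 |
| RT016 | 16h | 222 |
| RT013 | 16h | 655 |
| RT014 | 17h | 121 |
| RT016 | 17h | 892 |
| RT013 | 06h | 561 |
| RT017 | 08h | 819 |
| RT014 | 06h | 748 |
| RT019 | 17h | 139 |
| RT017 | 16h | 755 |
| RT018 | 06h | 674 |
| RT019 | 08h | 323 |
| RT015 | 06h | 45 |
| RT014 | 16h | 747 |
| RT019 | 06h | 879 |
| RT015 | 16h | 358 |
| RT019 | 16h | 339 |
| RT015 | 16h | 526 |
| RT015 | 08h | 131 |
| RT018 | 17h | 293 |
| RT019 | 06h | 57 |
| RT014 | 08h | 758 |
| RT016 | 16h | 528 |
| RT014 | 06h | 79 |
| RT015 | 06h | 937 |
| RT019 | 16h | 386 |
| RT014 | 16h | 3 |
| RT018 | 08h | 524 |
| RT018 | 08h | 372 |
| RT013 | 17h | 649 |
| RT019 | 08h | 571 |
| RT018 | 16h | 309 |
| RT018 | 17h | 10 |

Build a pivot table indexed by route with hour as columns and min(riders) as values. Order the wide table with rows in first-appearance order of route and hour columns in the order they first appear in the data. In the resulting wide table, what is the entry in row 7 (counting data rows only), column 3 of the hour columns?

139

With rows in first-appearance order of route, row 7 is route=RT019. hour columns in first-appearance order: 06h, 16h, 17h, 08h; column 3 is 17h.
Long rows with route=RT019, hour=17h: min(977, 139) = 139.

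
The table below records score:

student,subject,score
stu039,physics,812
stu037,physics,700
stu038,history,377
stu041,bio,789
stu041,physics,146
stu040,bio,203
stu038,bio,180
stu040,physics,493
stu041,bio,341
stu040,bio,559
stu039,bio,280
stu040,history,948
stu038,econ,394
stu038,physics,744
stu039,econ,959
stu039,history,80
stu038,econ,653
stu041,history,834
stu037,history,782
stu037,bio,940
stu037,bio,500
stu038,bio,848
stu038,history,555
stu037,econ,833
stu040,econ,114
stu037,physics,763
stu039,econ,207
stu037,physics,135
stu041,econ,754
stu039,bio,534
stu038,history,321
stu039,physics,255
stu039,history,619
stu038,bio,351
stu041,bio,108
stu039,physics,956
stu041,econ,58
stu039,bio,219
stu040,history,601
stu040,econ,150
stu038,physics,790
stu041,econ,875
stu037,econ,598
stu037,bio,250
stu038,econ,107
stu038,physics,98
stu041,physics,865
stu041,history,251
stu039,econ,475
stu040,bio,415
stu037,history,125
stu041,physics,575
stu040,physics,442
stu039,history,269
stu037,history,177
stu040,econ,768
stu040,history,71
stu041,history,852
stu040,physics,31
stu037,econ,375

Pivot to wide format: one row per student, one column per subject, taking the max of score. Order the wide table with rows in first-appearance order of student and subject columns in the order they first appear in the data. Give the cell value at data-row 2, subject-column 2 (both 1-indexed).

With rows in first-appearance order of student, row 2 is student=stu037. subject columns in first-appearance order: physics, history, bio, econ; column 2 is history.
Long rows with student=stu037, subject=history: max(782, 125, 177) = 782.

782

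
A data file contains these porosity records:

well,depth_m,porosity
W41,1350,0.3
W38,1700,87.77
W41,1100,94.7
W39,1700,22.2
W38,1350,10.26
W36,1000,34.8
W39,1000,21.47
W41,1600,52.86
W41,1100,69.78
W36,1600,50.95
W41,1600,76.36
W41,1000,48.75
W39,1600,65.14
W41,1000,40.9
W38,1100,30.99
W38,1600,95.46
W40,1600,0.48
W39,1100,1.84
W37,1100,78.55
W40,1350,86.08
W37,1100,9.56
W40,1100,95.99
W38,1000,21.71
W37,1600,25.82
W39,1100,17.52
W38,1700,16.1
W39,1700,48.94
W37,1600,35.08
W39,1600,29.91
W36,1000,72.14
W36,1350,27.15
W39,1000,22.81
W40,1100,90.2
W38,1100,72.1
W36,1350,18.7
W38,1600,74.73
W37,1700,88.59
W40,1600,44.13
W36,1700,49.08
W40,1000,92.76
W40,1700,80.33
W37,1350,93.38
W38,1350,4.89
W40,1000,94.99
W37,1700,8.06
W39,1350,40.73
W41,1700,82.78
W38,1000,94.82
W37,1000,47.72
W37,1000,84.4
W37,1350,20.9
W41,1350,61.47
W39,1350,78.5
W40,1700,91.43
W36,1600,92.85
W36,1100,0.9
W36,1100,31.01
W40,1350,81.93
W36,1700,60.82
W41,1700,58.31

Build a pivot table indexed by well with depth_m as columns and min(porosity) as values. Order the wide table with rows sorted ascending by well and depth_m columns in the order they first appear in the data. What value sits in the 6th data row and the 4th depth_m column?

40.9

With rows sorted ascending by well, row 6 is well=W41. depth_m columns in first-appearance order: 1350, 1700, 1100, 1000, 1600; column 4 is 1000.
Long rows with well=W41, depth_m=1000: min(48.75, 40.9) = 40.9.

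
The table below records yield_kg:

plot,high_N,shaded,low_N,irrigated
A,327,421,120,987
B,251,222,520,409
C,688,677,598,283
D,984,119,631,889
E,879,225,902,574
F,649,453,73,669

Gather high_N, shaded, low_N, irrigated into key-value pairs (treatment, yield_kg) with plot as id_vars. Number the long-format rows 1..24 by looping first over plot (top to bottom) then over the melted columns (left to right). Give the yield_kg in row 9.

688

24 rows total (6 × 4). Row 9: index ⌊(9-1)/4⌋ = 2 into plot → C; (9-1) mod 4 = 0 into the melted columns → high_N.
So row 9 is (C, high_N, 688); yield_kg = 688.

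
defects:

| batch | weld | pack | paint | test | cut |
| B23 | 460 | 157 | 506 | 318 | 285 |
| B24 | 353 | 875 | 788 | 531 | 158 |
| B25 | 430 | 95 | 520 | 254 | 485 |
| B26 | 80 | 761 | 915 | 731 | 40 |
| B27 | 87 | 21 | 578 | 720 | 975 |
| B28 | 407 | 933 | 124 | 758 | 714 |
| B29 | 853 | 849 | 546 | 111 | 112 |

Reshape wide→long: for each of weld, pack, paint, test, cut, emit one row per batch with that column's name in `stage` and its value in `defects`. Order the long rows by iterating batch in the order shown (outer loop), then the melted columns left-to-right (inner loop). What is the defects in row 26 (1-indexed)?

35 rows total (7 × 5). Row 26: index ⌊(26-1)/5⌋ = 5 into batch → B28; (26-1) mod 5 = 0 into the melted columns → weld.
So row 26 is (B28, weld, 407); defects = 407.

407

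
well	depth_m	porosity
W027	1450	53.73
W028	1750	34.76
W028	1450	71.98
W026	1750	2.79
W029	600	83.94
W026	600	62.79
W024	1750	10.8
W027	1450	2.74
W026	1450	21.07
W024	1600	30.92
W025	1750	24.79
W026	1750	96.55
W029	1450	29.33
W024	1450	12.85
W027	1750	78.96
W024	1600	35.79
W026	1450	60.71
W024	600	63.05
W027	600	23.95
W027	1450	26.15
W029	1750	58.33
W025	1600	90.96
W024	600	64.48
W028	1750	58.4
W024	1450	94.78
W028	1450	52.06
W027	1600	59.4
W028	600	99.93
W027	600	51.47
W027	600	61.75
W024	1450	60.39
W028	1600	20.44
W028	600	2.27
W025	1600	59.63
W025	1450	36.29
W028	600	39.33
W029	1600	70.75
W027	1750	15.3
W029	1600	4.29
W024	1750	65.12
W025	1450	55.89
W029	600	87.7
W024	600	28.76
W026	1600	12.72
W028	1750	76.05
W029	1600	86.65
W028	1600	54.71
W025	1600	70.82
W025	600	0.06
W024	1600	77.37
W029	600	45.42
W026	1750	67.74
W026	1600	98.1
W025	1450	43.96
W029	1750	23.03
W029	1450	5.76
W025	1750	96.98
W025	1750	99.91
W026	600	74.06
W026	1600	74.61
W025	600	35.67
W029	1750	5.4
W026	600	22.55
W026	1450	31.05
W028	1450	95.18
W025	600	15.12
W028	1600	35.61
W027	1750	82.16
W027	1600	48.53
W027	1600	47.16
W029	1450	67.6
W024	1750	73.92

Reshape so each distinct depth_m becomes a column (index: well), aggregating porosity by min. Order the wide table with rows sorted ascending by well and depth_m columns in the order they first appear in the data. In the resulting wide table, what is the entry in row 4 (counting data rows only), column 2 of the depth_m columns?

With rows sorted ascending by well, row 4 is well=W027. depth_m columns in first-appearance order: 1450, 1750, 600, 1600; column 2 is 1750.
Long rows with well=W027, depth_m=1750: min(78.96, 15.3, 82.16) = 15.3.

15.3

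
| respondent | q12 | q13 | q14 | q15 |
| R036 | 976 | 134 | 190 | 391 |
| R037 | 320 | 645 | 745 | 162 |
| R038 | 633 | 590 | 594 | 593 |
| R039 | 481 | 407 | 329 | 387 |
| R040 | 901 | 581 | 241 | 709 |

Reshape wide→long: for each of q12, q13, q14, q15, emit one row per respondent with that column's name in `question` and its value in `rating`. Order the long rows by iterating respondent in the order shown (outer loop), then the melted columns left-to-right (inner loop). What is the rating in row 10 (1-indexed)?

590

20 rows total (5 × 4). Row 10: index ⌊(10-1)/4⌋ = 2 into respondent → R038; (10-1) mod 4 = 1 into the melted columns → q13.
So row 10 is (R038, q13, 590); rating = 590.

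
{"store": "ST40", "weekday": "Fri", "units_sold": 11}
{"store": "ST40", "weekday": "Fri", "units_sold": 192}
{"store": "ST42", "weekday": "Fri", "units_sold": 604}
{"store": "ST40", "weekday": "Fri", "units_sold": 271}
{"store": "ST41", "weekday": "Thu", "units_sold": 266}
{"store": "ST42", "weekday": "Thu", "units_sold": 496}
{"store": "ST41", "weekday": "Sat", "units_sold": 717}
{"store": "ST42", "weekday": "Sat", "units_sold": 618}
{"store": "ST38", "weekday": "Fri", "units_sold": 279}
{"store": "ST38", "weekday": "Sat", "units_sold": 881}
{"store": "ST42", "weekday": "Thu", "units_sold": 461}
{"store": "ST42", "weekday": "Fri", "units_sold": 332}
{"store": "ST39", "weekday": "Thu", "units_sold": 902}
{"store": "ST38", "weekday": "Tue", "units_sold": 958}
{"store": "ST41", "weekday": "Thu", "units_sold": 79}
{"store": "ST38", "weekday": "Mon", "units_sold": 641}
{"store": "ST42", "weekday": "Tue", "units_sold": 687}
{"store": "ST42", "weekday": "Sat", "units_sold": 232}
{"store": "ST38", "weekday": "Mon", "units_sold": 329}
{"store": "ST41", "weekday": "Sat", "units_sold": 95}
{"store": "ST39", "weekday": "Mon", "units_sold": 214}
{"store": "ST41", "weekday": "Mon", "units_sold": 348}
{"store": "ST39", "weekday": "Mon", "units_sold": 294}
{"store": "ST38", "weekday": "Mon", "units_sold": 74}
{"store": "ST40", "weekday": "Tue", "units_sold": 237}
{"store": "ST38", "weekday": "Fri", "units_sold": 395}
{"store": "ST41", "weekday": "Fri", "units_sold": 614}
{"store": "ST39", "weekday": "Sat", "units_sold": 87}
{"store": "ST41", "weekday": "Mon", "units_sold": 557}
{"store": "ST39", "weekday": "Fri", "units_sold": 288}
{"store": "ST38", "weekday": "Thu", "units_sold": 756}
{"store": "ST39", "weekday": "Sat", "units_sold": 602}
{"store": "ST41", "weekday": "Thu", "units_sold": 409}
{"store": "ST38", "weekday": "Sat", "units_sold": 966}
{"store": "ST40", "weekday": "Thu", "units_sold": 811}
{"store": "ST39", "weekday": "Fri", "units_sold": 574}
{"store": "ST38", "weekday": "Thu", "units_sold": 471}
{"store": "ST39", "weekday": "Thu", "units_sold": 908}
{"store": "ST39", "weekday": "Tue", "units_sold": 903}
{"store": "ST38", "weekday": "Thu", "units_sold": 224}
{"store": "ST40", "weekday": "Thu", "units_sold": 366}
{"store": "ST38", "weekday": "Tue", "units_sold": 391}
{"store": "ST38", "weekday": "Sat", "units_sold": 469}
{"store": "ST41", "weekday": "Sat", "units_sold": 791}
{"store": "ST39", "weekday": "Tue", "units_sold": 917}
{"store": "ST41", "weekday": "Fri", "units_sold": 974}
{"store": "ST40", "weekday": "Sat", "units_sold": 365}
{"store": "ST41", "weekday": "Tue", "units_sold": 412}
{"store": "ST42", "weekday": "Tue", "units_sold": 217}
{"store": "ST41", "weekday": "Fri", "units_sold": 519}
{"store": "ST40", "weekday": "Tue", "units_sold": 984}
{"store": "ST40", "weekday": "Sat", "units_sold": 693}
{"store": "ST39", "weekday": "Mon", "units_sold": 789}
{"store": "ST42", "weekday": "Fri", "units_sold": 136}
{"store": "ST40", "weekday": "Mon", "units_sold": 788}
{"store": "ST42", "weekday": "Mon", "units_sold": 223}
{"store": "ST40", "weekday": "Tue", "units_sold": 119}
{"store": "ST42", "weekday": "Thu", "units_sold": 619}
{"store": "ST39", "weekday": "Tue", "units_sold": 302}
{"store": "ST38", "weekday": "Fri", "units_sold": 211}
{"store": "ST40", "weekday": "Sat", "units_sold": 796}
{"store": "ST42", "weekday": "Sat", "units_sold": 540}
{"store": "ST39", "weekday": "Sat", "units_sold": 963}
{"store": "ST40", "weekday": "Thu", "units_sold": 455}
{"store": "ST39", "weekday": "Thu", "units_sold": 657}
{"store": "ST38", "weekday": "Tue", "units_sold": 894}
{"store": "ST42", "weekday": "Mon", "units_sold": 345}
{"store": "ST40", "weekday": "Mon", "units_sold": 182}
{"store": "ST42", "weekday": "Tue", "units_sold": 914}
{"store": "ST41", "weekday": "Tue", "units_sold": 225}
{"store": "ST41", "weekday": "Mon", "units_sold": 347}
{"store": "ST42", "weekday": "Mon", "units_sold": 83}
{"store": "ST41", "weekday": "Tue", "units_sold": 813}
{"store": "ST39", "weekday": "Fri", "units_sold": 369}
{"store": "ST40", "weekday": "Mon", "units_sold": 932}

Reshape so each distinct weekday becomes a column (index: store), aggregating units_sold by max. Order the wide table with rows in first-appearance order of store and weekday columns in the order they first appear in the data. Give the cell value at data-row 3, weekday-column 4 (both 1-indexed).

813

With rows in first-appearance order of store, row 3 is store=ST41. weekday columns in first-appearance order: Fri, Thu, Sat, Tue, Mon; column 4 is Tue.
Long rows with store=ST41, weekday=Tue: max(412, 225, 813) = 813.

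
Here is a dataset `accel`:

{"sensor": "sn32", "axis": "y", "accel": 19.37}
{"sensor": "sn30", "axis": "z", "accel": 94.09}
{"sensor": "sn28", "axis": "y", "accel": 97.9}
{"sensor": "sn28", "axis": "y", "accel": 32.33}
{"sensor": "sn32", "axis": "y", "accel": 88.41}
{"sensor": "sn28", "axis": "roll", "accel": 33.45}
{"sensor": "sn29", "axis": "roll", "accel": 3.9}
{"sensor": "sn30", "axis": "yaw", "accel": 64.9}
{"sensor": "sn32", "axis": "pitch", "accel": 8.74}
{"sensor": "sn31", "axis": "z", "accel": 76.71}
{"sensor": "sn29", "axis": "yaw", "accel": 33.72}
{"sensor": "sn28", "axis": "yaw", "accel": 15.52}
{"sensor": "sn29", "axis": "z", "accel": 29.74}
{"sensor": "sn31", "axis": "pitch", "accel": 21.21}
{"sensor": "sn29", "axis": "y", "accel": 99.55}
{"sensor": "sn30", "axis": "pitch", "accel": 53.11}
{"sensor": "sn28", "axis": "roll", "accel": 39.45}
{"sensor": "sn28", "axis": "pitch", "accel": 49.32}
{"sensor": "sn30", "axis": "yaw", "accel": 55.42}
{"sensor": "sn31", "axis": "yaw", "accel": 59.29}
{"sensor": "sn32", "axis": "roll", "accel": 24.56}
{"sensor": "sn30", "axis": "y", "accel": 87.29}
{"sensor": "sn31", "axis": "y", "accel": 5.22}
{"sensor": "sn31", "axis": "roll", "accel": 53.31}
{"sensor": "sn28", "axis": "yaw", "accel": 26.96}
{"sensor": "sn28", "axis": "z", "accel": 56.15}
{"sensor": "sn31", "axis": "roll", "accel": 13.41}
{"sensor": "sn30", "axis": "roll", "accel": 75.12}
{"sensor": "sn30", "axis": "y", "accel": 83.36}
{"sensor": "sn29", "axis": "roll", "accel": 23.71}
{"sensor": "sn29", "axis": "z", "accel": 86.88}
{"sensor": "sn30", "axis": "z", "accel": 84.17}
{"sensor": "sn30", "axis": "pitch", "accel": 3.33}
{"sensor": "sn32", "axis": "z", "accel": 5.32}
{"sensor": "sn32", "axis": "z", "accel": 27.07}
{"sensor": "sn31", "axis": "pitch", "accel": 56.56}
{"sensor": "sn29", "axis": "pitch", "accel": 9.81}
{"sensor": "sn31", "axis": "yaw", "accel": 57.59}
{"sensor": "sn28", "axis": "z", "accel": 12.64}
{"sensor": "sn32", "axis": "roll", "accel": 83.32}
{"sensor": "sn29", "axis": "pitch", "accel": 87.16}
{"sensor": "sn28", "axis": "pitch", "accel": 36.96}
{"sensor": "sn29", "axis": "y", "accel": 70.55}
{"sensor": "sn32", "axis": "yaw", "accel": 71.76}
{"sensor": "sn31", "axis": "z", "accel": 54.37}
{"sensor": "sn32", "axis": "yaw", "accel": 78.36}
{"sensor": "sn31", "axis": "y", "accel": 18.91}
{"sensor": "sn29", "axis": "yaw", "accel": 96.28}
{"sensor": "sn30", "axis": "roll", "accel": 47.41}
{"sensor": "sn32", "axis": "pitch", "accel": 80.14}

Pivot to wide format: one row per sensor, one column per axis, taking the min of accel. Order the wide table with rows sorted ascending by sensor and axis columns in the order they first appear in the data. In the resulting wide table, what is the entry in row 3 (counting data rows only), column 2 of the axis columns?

With rows sorted ascending by sensor, row 3 is sensor=sn30. axis columns in first-appearance order: y, z, roll, yaw, pitch; column 2 is z.
Long rows with sensor=sn30, axis=z: min(94.09, 84.17) = 84.17.

84.17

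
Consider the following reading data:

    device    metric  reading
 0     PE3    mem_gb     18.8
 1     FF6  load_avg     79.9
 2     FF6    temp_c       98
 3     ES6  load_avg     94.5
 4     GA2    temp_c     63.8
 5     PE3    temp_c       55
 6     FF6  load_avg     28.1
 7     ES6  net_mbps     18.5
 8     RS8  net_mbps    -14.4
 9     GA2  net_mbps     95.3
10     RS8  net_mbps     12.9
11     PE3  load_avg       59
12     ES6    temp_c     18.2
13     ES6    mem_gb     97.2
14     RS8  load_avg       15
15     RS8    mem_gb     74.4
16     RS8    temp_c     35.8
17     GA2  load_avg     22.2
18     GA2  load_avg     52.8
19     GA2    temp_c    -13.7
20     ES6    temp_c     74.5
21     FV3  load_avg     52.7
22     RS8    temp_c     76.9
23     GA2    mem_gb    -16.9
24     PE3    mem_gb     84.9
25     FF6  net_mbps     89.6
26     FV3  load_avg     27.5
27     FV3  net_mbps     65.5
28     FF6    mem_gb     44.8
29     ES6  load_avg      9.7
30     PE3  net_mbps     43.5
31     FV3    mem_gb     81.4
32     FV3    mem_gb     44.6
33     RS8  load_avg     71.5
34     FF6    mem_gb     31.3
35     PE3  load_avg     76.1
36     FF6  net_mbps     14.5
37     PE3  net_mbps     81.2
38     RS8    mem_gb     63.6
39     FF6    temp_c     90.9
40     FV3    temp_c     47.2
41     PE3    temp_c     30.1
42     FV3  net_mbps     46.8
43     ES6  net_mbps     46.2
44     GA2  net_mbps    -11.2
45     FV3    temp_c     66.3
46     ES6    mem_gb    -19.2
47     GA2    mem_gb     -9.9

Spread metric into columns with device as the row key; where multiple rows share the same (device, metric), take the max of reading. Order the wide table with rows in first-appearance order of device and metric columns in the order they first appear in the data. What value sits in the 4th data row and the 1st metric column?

With rows in first-appearance order of device, row 4 is device=GA2. metric columns in first-appearance order: mem_gb, load_avg, temp_c, net_mbps; column 1 is mem_gb.
Long rows with device=GA2, metric=mem_gb: max(-16.9, -9.9) = -9.9.

-9.9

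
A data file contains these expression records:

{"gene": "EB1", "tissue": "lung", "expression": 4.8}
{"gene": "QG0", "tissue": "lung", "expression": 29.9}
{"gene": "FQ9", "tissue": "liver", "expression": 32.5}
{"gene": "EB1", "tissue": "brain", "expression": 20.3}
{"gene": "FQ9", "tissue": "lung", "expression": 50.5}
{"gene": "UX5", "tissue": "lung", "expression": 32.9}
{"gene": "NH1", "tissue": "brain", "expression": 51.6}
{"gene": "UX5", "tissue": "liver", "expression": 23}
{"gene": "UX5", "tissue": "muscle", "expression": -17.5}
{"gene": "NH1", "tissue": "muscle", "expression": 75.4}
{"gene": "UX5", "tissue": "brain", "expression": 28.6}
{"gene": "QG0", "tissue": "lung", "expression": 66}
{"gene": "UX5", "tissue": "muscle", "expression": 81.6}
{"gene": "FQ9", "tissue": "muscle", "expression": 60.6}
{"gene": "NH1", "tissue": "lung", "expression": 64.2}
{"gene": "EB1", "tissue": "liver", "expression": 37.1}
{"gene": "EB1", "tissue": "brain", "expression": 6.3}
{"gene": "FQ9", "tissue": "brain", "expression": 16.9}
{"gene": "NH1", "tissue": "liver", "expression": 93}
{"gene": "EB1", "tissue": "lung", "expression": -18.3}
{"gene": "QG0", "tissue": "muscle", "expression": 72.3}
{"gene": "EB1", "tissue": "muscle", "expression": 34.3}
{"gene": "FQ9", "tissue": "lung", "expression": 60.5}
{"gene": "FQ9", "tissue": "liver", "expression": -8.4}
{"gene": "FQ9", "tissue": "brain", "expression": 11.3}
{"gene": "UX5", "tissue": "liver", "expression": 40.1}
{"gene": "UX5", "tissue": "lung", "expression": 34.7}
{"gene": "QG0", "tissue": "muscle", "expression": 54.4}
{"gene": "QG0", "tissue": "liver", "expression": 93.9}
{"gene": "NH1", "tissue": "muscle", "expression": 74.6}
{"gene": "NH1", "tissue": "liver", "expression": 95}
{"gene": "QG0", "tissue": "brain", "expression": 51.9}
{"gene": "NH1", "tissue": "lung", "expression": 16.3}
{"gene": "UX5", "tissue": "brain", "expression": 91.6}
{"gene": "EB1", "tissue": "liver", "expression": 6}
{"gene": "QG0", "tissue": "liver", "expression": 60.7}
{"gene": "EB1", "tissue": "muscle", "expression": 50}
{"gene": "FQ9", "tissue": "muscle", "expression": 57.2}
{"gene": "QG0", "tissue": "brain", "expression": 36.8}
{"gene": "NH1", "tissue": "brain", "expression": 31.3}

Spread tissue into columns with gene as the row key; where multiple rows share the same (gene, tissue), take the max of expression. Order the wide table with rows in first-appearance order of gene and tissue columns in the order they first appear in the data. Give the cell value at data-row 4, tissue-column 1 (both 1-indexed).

34.7

With rows in first-appearance order of gene, row 4 is gene=UX5. tissue columns in first-appearance order: lung, liver, brain, muscle; column 1 is lung.
Long rows with gene=UX5, tissue=lung: max(32.9, 34.7) = 34.7.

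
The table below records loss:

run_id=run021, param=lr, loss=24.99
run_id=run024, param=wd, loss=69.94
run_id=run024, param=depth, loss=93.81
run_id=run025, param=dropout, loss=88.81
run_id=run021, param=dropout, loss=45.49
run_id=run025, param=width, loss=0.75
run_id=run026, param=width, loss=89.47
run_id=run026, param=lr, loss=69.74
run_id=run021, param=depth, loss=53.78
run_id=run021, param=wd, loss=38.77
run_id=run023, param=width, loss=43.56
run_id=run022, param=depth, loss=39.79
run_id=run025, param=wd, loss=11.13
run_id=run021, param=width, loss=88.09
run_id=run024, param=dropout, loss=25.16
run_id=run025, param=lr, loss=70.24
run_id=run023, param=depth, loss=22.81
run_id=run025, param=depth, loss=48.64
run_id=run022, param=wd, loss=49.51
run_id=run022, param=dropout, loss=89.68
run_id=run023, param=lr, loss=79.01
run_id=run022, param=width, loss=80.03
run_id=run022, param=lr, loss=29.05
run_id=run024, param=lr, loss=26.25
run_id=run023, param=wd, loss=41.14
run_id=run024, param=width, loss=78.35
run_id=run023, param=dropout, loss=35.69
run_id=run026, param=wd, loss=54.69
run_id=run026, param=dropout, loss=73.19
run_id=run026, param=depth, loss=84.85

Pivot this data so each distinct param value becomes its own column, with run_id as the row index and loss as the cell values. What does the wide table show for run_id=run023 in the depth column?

Wide layout: rows indexed by run_id, columns are the 5 distinct param values (lr, wd, depth, dropout, width).
Cell (run_id=run023, param=depth) draws from the long row where run_id=run023 and param=depth, which has loss=22.81.

22.81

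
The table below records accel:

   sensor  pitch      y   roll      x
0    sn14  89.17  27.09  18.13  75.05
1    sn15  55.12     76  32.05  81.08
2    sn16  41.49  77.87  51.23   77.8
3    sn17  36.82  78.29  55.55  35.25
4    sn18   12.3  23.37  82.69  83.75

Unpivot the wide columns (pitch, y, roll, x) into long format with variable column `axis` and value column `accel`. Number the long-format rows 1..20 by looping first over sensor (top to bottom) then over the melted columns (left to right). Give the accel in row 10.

77.87

20 rows total (5 × 4). Row 10: index ⌊(10-1)/4⌋ = 2 into sensor → sn16; (10-1) mod 4 = 1 into the melted columns → y.
So row 10 is (sn16, y, 77.87); accel = 77.87.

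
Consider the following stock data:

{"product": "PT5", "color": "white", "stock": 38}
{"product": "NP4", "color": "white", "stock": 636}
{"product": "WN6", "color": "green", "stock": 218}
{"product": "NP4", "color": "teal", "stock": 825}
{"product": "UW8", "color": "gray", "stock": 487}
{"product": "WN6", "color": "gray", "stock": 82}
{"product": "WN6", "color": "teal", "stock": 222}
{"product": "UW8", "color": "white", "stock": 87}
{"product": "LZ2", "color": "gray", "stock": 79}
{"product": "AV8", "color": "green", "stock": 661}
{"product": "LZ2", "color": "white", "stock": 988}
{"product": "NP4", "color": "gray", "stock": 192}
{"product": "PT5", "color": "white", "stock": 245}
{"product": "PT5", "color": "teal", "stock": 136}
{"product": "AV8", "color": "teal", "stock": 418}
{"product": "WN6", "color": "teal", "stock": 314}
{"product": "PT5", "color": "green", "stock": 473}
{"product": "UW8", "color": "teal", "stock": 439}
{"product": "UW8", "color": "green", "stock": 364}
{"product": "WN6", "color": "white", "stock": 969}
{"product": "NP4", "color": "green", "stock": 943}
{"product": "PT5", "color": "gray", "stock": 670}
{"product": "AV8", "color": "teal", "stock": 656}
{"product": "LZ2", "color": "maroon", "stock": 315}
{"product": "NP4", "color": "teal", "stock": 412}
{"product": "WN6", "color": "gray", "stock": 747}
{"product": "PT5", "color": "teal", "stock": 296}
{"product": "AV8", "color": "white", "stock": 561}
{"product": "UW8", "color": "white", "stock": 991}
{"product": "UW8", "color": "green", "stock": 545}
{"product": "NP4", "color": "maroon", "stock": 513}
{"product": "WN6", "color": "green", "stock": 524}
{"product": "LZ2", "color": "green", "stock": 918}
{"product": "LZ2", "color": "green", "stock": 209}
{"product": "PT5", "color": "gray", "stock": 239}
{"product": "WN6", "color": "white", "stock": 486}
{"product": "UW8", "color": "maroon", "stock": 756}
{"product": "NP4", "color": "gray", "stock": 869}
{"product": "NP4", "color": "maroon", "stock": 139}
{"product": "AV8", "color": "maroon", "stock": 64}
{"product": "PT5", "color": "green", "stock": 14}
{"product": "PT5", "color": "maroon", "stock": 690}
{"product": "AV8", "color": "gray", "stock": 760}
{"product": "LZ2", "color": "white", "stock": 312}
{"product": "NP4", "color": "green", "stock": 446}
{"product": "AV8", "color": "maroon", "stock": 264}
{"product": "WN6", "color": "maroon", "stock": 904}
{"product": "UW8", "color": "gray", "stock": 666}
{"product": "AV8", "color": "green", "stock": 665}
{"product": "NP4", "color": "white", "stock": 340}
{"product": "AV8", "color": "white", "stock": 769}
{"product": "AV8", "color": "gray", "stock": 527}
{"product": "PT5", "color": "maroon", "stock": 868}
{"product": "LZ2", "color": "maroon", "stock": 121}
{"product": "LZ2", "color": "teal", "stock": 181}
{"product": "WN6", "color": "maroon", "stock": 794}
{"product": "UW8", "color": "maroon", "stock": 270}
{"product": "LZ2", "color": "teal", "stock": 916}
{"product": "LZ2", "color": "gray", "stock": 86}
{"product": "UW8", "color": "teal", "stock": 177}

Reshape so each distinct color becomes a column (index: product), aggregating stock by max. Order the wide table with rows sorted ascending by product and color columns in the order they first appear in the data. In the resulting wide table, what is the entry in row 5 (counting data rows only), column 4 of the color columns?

666

With rows sorted ascending by product, row 5 is product=UW8. color columns in first-appearance order: white, green, teal, gray, maroon; column 4 is gray.
Long rows with product=UW8, color=gray: max(487, 666) = 666.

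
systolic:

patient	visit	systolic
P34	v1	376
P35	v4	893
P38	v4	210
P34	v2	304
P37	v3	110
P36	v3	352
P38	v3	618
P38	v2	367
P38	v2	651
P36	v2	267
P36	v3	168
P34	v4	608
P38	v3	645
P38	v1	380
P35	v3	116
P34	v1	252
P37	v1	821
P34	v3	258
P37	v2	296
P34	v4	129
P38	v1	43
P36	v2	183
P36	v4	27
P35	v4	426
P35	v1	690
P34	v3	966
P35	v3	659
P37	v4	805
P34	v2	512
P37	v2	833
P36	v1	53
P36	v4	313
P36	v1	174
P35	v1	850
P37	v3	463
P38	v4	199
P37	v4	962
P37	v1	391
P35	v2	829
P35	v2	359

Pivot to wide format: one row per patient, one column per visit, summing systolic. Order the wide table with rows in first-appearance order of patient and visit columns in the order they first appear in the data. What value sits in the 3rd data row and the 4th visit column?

With rows in first-appearance order of patient, row 3 is patient=P38. visit columns in first-appearance order: v1, v4, v2, v3; column 4 is v3.
Long rows with patient=P38, visit=v3: 618 + 645 = 1263.

1263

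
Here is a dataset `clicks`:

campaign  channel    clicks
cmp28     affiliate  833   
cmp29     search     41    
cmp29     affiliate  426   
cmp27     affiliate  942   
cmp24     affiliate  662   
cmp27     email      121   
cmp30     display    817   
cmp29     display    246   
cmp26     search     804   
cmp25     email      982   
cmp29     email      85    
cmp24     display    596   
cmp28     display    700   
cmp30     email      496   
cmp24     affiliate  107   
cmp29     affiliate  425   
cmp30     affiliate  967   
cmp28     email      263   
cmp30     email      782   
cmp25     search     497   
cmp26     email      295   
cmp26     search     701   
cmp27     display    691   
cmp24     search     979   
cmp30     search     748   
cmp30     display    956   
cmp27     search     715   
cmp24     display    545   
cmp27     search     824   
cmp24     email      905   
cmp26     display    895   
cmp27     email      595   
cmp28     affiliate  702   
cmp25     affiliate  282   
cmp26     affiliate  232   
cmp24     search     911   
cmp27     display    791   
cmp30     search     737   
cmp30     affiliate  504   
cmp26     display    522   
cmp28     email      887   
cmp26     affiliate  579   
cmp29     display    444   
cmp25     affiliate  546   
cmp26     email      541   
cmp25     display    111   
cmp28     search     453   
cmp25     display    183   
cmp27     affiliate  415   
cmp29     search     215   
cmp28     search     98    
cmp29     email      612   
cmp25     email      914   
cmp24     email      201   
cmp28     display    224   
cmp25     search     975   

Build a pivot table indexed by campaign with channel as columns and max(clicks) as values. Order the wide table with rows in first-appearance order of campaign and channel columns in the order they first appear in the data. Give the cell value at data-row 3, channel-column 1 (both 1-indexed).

942

With rows in first-appearance order of campaign, row 3 is campaign=cmp27. channel columns in first-appearance order: affiliate, search, email, display; column 1 is affiliate.
Long rows with campaign=cmp27, channel=affiliate: max(942, 415) = 942.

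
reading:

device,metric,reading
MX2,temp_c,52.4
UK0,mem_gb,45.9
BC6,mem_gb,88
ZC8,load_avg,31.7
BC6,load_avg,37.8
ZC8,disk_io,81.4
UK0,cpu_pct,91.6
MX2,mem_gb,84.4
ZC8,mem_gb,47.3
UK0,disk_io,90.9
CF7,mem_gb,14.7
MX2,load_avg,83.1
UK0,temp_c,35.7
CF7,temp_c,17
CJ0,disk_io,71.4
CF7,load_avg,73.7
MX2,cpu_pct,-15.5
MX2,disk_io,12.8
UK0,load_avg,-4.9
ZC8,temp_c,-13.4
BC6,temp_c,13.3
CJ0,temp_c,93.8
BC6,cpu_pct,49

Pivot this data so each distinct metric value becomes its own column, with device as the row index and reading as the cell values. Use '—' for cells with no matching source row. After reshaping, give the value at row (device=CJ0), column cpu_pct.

—

No long-format row has device=CJ0 and metric=cpu_pct, so the cell is —.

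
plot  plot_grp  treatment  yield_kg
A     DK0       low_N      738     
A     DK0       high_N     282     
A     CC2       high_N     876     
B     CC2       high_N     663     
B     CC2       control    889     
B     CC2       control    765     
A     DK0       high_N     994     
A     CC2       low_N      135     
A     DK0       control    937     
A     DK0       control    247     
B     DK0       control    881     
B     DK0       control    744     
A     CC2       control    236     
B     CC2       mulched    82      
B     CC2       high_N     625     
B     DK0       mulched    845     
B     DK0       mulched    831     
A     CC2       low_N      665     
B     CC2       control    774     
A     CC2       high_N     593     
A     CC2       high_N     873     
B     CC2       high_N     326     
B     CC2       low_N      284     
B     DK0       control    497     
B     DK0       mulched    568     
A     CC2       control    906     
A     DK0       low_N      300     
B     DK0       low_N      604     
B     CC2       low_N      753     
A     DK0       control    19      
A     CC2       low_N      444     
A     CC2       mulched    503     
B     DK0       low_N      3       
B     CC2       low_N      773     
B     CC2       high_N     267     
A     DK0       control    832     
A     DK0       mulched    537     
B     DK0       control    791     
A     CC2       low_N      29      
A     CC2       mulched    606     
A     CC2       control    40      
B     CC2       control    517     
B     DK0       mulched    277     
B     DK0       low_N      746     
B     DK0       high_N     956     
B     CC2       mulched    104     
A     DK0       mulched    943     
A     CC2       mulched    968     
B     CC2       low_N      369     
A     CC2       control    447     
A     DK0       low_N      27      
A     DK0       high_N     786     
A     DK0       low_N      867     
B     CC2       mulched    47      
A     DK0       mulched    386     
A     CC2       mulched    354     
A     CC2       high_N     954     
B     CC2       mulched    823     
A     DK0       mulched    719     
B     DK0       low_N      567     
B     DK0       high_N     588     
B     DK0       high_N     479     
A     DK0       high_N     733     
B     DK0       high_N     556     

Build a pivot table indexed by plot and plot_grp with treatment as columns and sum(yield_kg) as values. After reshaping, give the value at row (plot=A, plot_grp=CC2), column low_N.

Rows with plot=A, plot_grp=CC2 and treatment=low_N: yield_kg values are 135, 665, 444, 29.
135 + 665 + 444 + 29 = 1273.

1273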